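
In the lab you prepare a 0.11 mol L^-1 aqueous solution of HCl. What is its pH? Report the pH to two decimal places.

pH = 0.96

HCl is a strong acid and dissociates completely, so [H+] = 0.11 M.
pH = -log(0.11) = 0.96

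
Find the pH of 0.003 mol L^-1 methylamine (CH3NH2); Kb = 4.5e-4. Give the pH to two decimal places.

CH3NH2 + H2O ⇌ CH3NH3+ + OH-
Let x = [OH-] at equilibrium. Kb = x²/(0.003 − x).
Here C₀/Kb ≈ 6.67, so the small-x approximation fails. Use the quadratic:
x = (−Kb + √(Kb² + 4·Kb·C₀))/2 = 9.58 × 10^-4 M
pOH = −log(9.58 × 10^-4) = 3.02; pH = 14.00 − 3.02 = 10.98

pH = 10.98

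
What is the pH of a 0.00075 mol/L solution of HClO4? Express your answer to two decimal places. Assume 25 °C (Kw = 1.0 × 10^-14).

HClO4 is a strong acid and dissociates completely, so [H+] = 0.00075 M.
pH = -log(0.00075) = 3.12

pH = 3.12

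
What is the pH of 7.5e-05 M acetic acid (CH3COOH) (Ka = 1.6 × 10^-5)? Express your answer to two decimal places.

CH3COOH ⇌ CH3COO- + H+
Ka = x²/(7.5e-05 − x) = 1.6 × 10^-5
x is not negligible relative to C₀; solve x² + 1.6e-05·x − 1.2e-09 = 0.
x = [−1.6e-05 + √(1.6e-05² + 4.8e-09)]/2 = 2.76 × 10^-5 M
pH = −log[H+] = −log(2.76 × 10^-5) = 4.56

pH = 4.56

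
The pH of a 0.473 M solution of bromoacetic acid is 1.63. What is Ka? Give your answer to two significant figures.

[H+] = 10^(-1.63) = 2.34 × 10^-2 M
At equilibrium [HA] = 0.473 − 2.34 × 10^-2 = 4.50 × 10^-1 M
Ka = [H+][A-]/[HA] = (2.34 × 10^-2)² / 4.50 × 10^-1 = 1.2 × 10^-3

Ka = 1.2 × 10^-3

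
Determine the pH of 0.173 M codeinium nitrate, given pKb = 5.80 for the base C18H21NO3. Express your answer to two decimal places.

pH = 4.48

C18H22NO3+ is the conjugate acid of the weak base C18H21NO3.
Kb = 10^(−5.80) = 1.58 × 10^-6
Ka = Kw/Kb = 1.0×10^-14 / 1.58 × 10^-6 = 6.33 × 10^-9
Let x = [H+] at equilibrium. Ka = x²/(0.173 − x).
Assume x ≪ 0.173: x ≈ √(6.33 × 10^-9 × 0.173) = 3.31 × 10^-5 M
pH = −log(3.31 × 10^-5) = 4.48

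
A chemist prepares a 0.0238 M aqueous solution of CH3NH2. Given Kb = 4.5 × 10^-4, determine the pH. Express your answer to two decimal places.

pH = 11.49

CH3NH2 + H2O ⇌ CH3NH3+ + OH-
Kb = [OH-]²/(0.0238 − [OH-]) = 4.5 × 10^-4
[OH-] is not negligible relative to C₀; solve [OH-]² + 0.00045·[OH-] − 1.07e-05 = 0.
[OH-] = [−0.00045 + √(0.00045² + 4.28e-05)]/2 = 3.06 × 10^-3 M
pOH = 2.51, so pH = 14.00 − pOH = 11.49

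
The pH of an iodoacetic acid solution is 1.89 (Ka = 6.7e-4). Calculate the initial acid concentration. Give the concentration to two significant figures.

C₀ = 2.6 × 10^-1 M

[H+] = 10^(-1.89) = 1.29 × 10^-2 M = x
Ka = x²/(C₀ − x) ⇒ C₀ = x + x²/Ka
C₀ = 1.29 × 10^-2 + (1.29 × 10^-2)²/(6.7 × 10^-4) = 2.61 × 10^-1 M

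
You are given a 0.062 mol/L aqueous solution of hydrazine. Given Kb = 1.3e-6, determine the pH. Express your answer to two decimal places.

N2H4 + H2O ⇌ N2H5+ + OH-
From the ICE table, Kb = [OH-]²/(0.062 − [OH-]) = 1.3 × 10^-6.
Assume [OH-] ≪ 0.062: [OH-] ≈ √(1.3 × 10^-6 × 0.062) = 2.84 × 10^-4 M
([OH-]/C₀ = 0.46% < 5%, so the approximation holds.)
pOH = 3.55, so pH = 14.00 − pOH = 10.45

pH = 10.45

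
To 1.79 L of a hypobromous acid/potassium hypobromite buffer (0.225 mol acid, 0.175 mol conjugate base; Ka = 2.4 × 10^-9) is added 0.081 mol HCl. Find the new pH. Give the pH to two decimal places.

pH = 8.11

Added H+ converts OBr- to HOBr: HOBr → 0.306 mol, OBr- → 0.094 mol.
pKa = −log(2.4 × 10^-9) = 8.620
pH = pKa + log(n_OBr-/n_HOBr) = 8.620 + log(0.094/0.306) = 8.620 + (-0.513)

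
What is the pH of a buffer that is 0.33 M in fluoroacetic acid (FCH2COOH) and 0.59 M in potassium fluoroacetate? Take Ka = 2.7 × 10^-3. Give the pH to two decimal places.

pH = 2.82

pKa = −log(2.7 × 10^-3) = 2.569
Henderson–Hasselbalch: pH = pKa + log([FCH2COO-]/[FCH2COOH]) = 2.569 + log(0.59/0.33)
pH = 2.569 + (+0.252) = 2.82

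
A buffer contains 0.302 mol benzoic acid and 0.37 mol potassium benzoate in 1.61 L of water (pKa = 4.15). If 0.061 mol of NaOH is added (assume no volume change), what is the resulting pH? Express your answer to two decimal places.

After neutralization: n(C6H5COOH) = 0.241 mol, n(C6H5COO-) = 0.431 mol.
pH = pKa + log([A⁻]/[HA]) = 4.15 + log(0.431/0.241) = 4.15 +0.252

pH = 4.40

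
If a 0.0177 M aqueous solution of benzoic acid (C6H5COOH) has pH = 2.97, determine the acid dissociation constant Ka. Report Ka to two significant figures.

[H+] = 10^(-2.97) = 1.07 × 10^-3 M
At equilibrium [HA] = 0.0177 − 1.07 × 10^-3 = 1.66 × 10^-2 M
Ka = [H+][A-]/[HA] = (1.07 × 10^-3)² / 1.66 × 10^-2 = 6.9 × 10^-5

Ka = 6.9 × 10^-5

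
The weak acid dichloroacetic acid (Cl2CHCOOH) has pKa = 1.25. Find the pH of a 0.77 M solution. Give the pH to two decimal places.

Cl2CHCOOH ⇌ Cl2CHCOO- + H+
Ka = 10^(−1.25) = 5.62 × 10^-2
From the ICE table, Ka = x²/(0.77 − x) = 5.62 × 10^-2.
Here C₀/Ka ≈ 13.7, so the small-x approximation fails. Use the quadratic:
x = [−0.0562 + √(0.0562² + 0.173)]/2 = 1.82 × 10^-1 M
pH = −log(1.82 × 10^-1) = 0.74

pH = 0.74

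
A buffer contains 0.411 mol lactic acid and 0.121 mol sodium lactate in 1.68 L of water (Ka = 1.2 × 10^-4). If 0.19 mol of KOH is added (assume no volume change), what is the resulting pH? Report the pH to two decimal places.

pH = 4.07

OH- converts CH3CH(OH)COOH to CH3CH(OH)COO-: CH3CH(OH)COOH → 0.221 mol, CH3CH(OH)COO- → 0.311 mol.
pKa = −log(1.2 × 10^-4) = 3.921
pH = pKa + log([A⁻]/[HA]) = 3.921 + log(0.311/0.221) = 3.921 +0.148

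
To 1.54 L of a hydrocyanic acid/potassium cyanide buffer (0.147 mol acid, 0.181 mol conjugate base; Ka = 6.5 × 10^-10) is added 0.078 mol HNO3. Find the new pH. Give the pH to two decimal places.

Added H+ converts CN- to HCN: HCN → 0.225 mol, CN- → 0.103 mol.
pKa = −log(6.5 × 10^-10) = 9.187
pH = pKa + log(n_CN-/n_HCN) = 9.187 + log(0.103/0.225) = 9.187 + (-0.339)

pH = 8.85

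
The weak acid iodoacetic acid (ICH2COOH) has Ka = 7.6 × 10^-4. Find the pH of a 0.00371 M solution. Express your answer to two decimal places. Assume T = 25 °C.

pH = 2.87

ICH2COOH ⇌ ICH2COO- + H+
Let x = [H+] at equilibrium. Ka = x²/(0.00371 − x).
Here C₀/Ka ≈ 4.88, so the small-x approximation fails. Use the quadratic:
x = [−0.00076 + √(0.00076² + 1.13e-05)]/2 = 1.34 × 10^-3 M
pH = −log(1.34 × 10^-3) = 2.87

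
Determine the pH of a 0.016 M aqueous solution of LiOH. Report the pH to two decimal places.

LiOH is a strong base; [OH-] = 0.016 M.
pOH = -log(0.016) = 1.80
pH = 14.00 - 1.80 = 12.20

pH = 12.20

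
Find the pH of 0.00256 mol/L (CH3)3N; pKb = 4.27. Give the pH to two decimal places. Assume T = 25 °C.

pH = 10.54

(CH3)3N + H2O ⇌ (CH3)3NH+ + OH-
Kb = 10^(−4.27) = 5.37 × 10^-5
Let x = [OH-] at equilibrium. Kb = x²/(0.00256 − x).
x is not negligible relative to C₀; solve x² + 5.37e-05·x − 1.37e-07 = 0.
x = (−Kb + √(Kb² + 4·Kb·C₀))/2 = 3.45 × 10^-4 M
pOH = −log(3.45 × 10^-4) = 3.46; pH = 14.00 − 3.46 = 10.54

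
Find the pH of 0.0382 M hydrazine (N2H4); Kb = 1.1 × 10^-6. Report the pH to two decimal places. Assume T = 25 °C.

N2H4 + H2O ⇌ N2H5+ + OH-
From the ICE table, Kb = [OH-]²/(0.0382 − [OH-]) = 1.1 × 10^-6.
Neglecting [OH-] in the denominator: [OH-] = √(1.1 × 10^-6 × 0.0382) = 2.05 × 10^-4 M
pOH = 3.69, so pH = 14.00 − pOH = 10.31

pH = 10.31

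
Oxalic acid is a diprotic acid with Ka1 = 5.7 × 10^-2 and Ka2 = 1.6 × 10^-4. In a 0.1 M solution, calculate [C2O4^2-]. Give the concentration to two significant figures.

First ionization gives [H+] ≈ [HC2O4-] = 5.22 × 10^-2 M.
Second step: Ka2 = [H+][C2O4^2-]/[HC2O4-] ≈ [C2O4^2-] (since [H+] ≈ [HC2O4-]).
So [C2O4^2-] ≈ Ka2.

1.6 × 10^-4 M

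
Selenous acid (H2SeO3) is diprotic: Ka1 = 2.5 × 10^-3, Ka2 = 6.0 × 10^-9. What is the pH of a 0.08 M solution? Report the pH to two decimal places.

Ka1 ≫ Ka2, so treat the first dissociation as the only significant source of H+.
Ka1 = x²/(0.08 − x) = 2.5 × 10^-3
Solving the quadratic: x = (−Ka1 + √(Ka1² + 4·Ka1·C₀))/2 = 1.29 × 10^-2 M
pH = −log(1.29 × 10^-2) = 1.89

pH = 1.89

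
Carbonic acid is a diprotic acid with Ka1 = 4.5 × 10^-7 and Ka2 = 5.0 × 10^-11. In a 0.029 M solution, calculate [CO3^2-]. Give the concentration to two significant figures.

First ionization gives [H+] ≈ [HCO3-] = 1.14 × 10^-4 M.
Second step: Ka2 = [H+][CO3^2-]/[HCO3-] ≈ [CO3^2-] (since [H+] ≈ [HCO3-]).
So [CO3^2-] ≈ Ka2.

5.0 × 10^-11 M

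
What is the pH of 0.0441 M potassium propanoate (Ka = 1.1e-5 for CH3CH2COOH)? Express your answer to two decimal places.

CH3CH2COO- is the conjugate base of the weak acid CH3CH2COOH.
Kb = Kw/Ka = 1.0×10^-14 / 1.1 × 10^-5 = 9.09 × 10^-10
From the ICE table, Kb = [OH-]²/(0.0441 − [OH-]) = 9.09 × 10^-10.
Since Kb ≪ C₀, [OH-] ≈ √(Kb·C₀) = 6.33 × 10^-6 M.
pOH = −log(6.33 × 10^-6) = 5.20; pH = 14.00 − 5.20 = 8.80

pH = 8.80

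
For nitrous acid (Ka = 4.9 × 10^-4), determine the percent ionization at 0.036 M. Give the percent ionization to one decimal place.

HNO2 ⇌ NO2- + H+; let x = [H+] at equilibrium.
Ka = x²/(C₀ − x); solving the quadratic gives x = 3.96 × 10^-3 M.
Fraction ionized = 3.96 × 10^-3 / 0.036 = 0.1100 → 11.0%

11.0%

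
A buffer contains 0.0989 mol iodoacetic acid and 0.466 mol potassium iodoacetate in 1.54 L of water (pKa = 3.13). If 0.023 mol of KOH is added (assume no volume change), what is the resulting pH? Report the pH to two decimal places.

pH = 3.94

OH- converts ICH2COOH to ICH2COO-: ICH2COOH → 0.0759 mol, ICH2COO- → 0.489 mol.
pH = pKa + log(n_ICH2COO-/n_ICH2COOH) = 3.13 + log(0.489/0.0759) = 3.13 + (+0.809)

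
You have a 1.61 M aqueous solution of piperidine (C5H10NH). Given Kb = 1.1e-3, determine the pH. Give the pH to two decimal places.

pH = 12.62

C5H10NH + H2O ⇌ C5H10NH2+ + OH-
Kb = [OH-]²/(1.61 − [OH-]) = 1.1 × 10^-3
Since Kb ≪ C₀, [OH-] ≈ √(Kb·C₀) = 4.21 × 10^-2 M.
([OH-]/C₀ = 2.6% < 5%, so the approximation holds.)
pOH = 1.38, so pH = 14.00 − pOH = 12.62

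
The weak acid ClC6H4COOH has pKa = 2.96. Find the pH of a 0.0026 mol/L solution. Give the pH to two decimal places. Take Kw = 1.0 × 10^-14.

ClC6H4COOH ⇌ ClC6H4COO- + H+
Ka = 10^(−2.96) = 1.10 × 10^-3
From the ICE table, Ka = [H+]²/(0.0026 − [H+]) = 1.10 × 10^-3.
The 5% rule fails; solving [H+]² + Ka·[H+] − Ka·C₀ = 0 exactly:
[H+] = (−Ka + √(Ka² + 4·Ka·C₀))/2 = 1.23 × 10^-3 M
pH = −log[H+] = −log(1.23 × 10^-3) = 2.91

pH = 2.91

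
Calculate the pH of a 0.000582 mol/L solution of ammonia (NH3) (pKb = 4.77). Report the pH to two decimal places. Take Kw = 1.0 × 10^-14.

NH3 + H2O ⇌ NH4+ + OH-
Kb = 10^(−4.77) = 1.70 × 10^-5
From the ICE table, Kb = [OH-]²/(0.000582 − [OH-]) = 1.70 × 10^-5.
[OH-] is not negligible relative to C₀; solve [OH-]² + 1.7e-05·[OH-] − 9.89e-09 = 0.
[OH-] = (−Kb + √(Kb² + 4·Kb·C₀))/2 = 9.13 × 10^-5 M
pOH = −log(9.13 × 10^-5) = 4.04; pH = 14.00 − 4.04 = 9.96

pH = 9.96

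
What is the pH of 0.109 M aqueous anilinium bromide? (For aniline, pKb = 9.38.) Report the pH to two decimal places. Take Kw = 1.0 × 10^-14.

pH = 2.79

C6H5NH3+ is the conjugate acid of the weak base C6H5NH2.
Kb = 10^(−9.38) = 4.17 × 10^-10
Ka = Kw/Kb = 1.0×10^-14 / 4.17 × 10^-10 = 2.40 × 10^-5
From the ICE table, Ka = [H+]²/(0.109 − [H+]) = 2.40 × 10^-5.
Since Ka ≪ C₀, [H+] ≈ √(Ka·C₀) = 1.62 × 10^-3 M.
([H+]/C₀ = 1.5% < 5%, so the approximation holds.)
pH = −log[H+] = −log(1.62 × 10^-3) = 2.79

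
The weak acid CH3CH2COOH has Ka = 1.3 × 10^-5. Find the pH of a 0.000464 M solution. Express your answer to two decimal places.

CH3CH2COOH ⇌ CH3CH2COO- + H+
Ka = [H+]²/(0.000464 − [H+]) = 1.3 × 10^-5
Here C₀/Ka ≈ 35.7, so the small-[H+] approximation fails. Use the quadratic:
[H+] = (−Ka + √(Ka² + 4·Ka·C₀))/2 = 7.14 × 10^-5 M
pH = −log(7.14 × 10^-5) = 4.15

pH = 4.15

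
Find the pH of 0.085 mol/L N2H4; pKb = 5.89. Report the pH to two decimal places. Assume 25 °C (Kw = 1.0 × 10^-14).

pH = 10.52

N2H4 + H2O ⇌ N2H5+ + OH-
Kb = 10^(−5.89) = 1.29 × 10^-6
From the ICE table, Kb = [OH-]²/(0.085 − [OH-]) = 1.29 × 10^-6.
Neglecting [OH-] in the denominator: [OH-] = √(1.29 × 10^-6 × 0.085) = 3.31 × 10^-4 M
([OH-]/C₀ = 0.39% < 5%, so the approximation holds.)
pOH = −log(3.31 × 10^-4) = 3.48; pH = 14.00 − 3.48 = 10.52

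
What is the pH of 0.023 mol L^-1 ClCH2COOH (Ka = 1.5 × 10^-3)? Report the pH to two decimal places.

ClCH2COOH ⇌ ClCH2COO- + H+
From the ICE table, Ka = x²/(0.023 − x) = 1.5 × 10^-3.
The 5% rule fails; solving x² + Ka·x − Ka·C₀ = 0 exactly:
x = [−0.0015 + √(0.0015² + 0.000138)]/2 = 5.17 × 10^-3 M
pH = −log(5.17 × 10^-3) = 2.29

pH = 2.29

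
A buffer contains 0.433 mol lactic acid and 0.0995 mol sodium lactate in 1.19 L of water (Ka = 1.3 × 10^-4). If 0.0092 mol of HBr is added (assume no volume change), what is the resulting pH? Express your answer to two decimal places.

pH = 3.20

Added H+ converts CH3CH(OH)COO- to CH3CH(OH)COOH: CH3CH(OH)COOH → 0.442 mol, CH3CH(OH)COO- → 0.0903 mol.
pKa = −log(1.3 × 10^-4) = 3.886
Henderson–Hasselbalch with mole ratio 0.0903/0.442: pH = 3.886 + (-0.690)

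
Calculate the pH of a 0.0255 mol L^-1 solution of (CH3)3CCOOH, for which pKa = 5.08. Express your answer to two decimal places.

(CH3)3CCOOH ⇌ (CH3)3CCOO- + H+
Ka = 10^(−5.08) = 8.32 × 10^-6
From the ICE table, Ka = [H+]²/(0.0255 − [H+]) = 8.32 × 10^-6.
Assume [H+] ≪ 0.0255: [H+] ≈ √(8.32 × 10^-6 × 0.0255) = 4.61 × 10^-4 M
Check: 1.8% ionized — well under 5%, approximation valid.
pH = −log(4.61 × 10^-4) = 3.34

pH = 3.34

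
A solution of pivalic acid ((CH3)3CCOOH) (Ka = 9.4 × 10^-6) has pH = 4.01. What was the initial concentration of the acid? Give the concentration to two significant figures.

C₀ = 1.1 × 10^-3 M

[H+] = 10^(-4.01) = 9.77 × 10^-5 M = x
Ka = x²/(C₀ − x) ⇒ C₀ = x + x²/Ka
C₀ = 9.77 × 10^-5 + (9.77 × 10^-5)²/(9.4 × 10^-6) = 1.11 × 10^-3 M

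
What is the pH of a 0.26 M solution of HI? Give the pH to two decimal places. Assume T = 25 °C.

HI is a strong acid and dissociates completely, so [H+] = 0.26 M.
pH = -log(0.26) = 0.59

pH = 0.59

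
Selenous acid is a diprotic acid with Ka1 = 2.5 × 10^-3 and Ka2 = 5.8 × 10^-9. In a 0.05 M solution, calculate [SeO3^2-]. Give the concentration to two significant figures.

First ionization gives [H+] ≈ [HSeO3-] = 1.00 × 10^-2 M.
Second step: Ka2 = [H+][SeO3^2-]/[HSeO3-] ≈ [SeO3^2-] (since [H+] ≈ [HSeO3-]).
So [SeO3^2-] ≈ Ka2.

5.8 × 10^-9 M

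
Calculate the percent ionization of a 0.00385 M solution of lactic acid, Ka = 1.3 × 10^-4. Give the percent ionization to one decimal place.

16.8%

CH3CH(OH)COOH ⇌ CH3CH(OH)COO- + H+; let x = [H+] at equilibrium.
Solve x² + 0.00013x − 5.01e-07 = 0 → x = 6.45 × 10^-4 M
Fraction ionized = 6.45 × 10^-4 / 0.00385 = 0.1675 → 16.8%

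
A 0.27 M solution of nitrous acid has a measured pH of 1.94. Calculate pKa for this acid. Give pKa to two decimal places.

[H+] = 10^(-1.94) = 1.15 × 10^-2 M
At equilibrium [HA] = 0.27 − 1.15 × 10^-2 = 2.59 × 10^-1 M
Ka = [H+][A-]/[HA] = (1.15 × 10^-2)² / 2.59 × 10^-1 = 5.11 × 10^-4
pKa = -log(5.11 × 10^-4) = 3.29

pKa = 3.29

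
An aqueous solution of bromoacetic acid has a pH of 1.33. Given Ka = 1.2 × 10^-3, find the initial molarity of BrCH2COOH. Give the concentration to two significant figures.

[H+] = 10^(-1.33) = 4.68 × 10^-2 M = x
Ka = x²/(C₀ − x) ⇒ C₀ = x + x²/Ka
C₀ = 4.68 × 10^-2 + (4.68 × 10^-2)²/(1.2 × 10^-3) = 1.87 M

C₀ = 1.9 M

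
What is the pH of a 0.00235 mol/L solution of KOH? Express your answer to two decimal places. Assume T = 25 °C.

pH = 11.37

KOH is a strong base; [OH-] = 0.00235 M.
pOH = -log(0.00235) = 2.63
pH = 14.00 - 2.63 = 11.37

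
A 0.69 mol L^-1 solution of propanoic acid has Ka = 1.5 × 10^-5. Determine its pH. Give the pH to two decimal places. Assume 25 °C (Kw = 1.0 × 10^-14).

pH = 2.49

CH3CH2COOH ⇌ CH3CH2COO- + H+
Let x = [H+] at equilibrium. Ka = x²/(0.69 − x).
Assume x ≪ 0.69: x ≈ √(1.5 × 10^-5 × 0.69) = 3.22 × 10^-3 M
Check: 0.47% ionized — well under 5%, approximation valid.
pH = −log[H+] = −log(3.22 × 10^-3) = 2.49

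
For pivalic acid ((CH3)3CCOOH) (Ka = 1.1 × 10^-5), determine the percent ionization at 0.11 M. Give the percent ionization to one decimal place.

(CH3)3CCOOH ⇌ (CH3)3CCOO- + H+; let x = [H+] at equilibrium.
x ≈ √(Ka·C₀) = √(1.1 × 10^-5 × 0.11) = 1.10 × 10^-3 M
Fraction ionized = 1.10 × 10^-3 / 0.11 = 0.0100 → 1.0%

1.0%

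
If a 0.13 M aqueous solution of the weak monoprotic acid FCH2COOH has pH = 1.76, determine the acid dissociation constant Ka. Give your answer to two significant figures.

Ka = 2.7 × 10^-3

[H+] = 10^(-1.76) = 1.74 × 10^-2 M
At equilibrium [HA] = 0.13 − 1.74 × 10^-2 = 1.13 × 10^-1 M
Ka = [H+][A-]/[HA] = (1.74 × 10^-2)² / 1.13 × 10^-1 = 2.7 × 10^-3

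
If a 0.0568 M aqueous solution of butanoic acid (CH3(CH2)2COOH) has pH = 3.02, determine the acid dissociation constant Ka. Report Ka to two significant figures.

[H+] = 10^(-3.02) = 9.55 × 10^-4 M
At equilibrium [HA] = 0.0568 − 9.55 × 10^-4 = 5.58 × 10^-2 M
Ka = [H+][A-]/[HA] = (9.55 × 10^-4)² / 5.58 × 10^-2 = 1.6 × 10^-5

Ka = 1.6 × 10^-5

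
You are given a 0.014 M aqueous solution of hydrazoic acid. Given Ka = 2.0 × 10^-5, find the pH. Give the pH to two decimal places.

HN3 ⇌ N3- + H+
From the ICE table, Ka = x²/(0.014 − x) = 2.0 × 10^-5.
Since Ka ≪ C₀, x ≈ √(Ka·C₀) = 5.29 × 10^-4 M.
Check: 3.8% ionized — well under 5%, approximation valid.
pH = −log(5.29 × 10^-4) = 3.28

pH = 3.28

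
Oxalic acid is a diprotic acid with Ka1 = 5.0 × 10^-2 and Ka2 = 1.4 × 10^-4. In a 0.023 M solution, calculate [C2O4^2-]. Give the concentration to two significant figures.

First ionization gives [H+] ≈ [HC2O4-] = 1.71 × 10^-2 M.
Second step: Ka2 = [H+][C2O4^2-]/[HC2O4-] ≈ [C2O4^2-] (since [H+] ≈ [HC2O4-]).
So [C2O4^2-] ≈ Ka2.

1.4 × 10^-4 M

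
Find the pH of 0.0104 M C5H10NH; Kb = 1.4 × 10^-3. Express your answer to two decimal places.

C5H10NH + H2O ⇌ C5H10NH2+ + OH-
Kb = [OH-]²/(0.0104 − [OH-]) = 1.4 × 10^-3
Here C₀/Kb ≈ 7.43, so the small-[OH-] approximation fails. Use the quadratic:
[OH-] = [−0.0014 + √(0.0014² + 5.82e-05)]/2 = 3.18 × 10^-3 M
pOH = 2.50, so pH = 14.00 − pOH = 11.50

pH = 11.50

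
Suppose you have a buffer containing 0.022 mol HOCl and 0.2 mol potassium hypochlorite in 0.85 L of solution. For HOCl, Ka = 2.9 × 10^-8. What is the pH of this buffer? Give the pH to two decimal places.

pH = 8.50

pKa = −log(2.9 × 10^-8) = 7.538
Henderson–Hasselbalch: pH = pKa + log([OCl-]/[HOCl]) = 7.538 + log(0.2/0.022)
pH = 7.538 + (+0.959) = 8.50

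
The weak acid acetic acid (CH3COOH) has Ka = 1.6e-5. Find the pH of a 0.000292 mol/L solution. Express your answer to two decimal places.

CH3COOH ⇌ CH3COO- + H+
From the ICE table, Ka = [H+]²/(0.000292 − [H+]) = 1.6 × 10^-5.
[H+] is not negligible relative to C₀; solve [H+]² + 1.6e-05·[H+] − 4.67e-09 = 0.
[H+] = (−Ka + √(Ka² + 4·Ka·C₀))/2 = 6.08 × 10^-5 M
pH = −log[H+] = −log(6.08 × 10^-5) = 4.22

pH = 4.22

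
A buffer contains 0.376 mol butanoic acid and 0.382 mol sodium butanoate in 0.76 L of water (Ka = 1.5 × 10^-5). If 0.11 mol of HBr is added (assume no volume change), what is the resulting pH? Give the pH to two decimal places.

pH = 4.57

After neutralization: n(CH3(CH2)2COOH) = 0.486 mol, n(CH3(CH2)2COO-) = 0.272 mol.
pKa = −log(1.5 × 10^-5) = 4.824
Henderson–Hasselbalch with mole ratio 0.272/0.486: pH = 4.824 + (-0.252)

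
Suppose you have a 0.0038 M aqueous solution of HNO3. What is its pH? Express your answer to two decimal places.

pH = 2.42

HNO3 is a strong acid and dissociates completely, so [H+] = 0.0038 M.
pH = -log(0.0038) = 2.42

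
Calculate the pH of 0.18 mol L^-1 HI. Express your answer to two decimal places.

HI is a strong acid and dissociates completely, so [H+] = 0.18 M.
pH = -log(0.18) = 0.74

pH = 0.74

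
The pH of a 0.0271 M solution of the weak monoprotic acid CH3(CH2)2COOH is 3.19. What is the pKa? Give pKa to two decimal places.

[H+] = 10^(-3.19) = 6.46 × 10^-4 M
At equilibrium [HA] = 0.0271 − 6.46 × 10^-4 = 2.65 × 10^-2 M
Ka = [H+][A-]/[HA] = (6.46 × 10^-4)² / 2.65 × 10^-2 = 1.57 × 10^-5
pKa = -log(1.57 × 10^-5) = 4.80

pKa = 4.80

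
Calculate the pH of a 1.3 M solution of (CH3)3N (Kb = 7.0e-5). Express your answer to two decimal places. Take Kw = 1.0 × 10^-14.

pH = 11.98

(CH3)3N + H2O ⇌ (CH3)3NH+ + OH-
Let x = [OH-] at equilibrium. Kb = x²/(1.3 − x).
Assume x ≪ 1.3: x ≈ √(7.0 × 10^-5 × 1.3) = 9.54 × 10^-3 M
Check: 0.73% ionized — well under 5%, approximation valid.
pOH = 2.02, so pH = 14.00 − pOH = 11.98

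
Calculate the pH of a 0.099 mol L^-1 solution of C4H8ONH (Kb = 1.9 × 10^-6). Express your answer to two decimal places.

pH = 10.64

C4H8ONH + H2O ⇌ C4H8ONH2+ + OH-
From the ICE table, Kb = [OH-]²/(0.099 − [OH-]) = 1.9 × 10^-6.
Assume [OH-] ≪ 0.099: [OH-] ≈ √(1.9 × 10^-6 × 0.099) = 4.34 × 10^-4 M
pOH = −log(4.34 × 10^-4) = 3.36; pH = 14.00 − 3.36 = 10.64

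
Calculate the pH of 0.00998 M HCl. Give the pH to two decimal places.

pH = 2.00

HCl is a strong acid and dissociates completely, so [H+] = 0.00998 M.
pH = -log(0.00998) = 2.00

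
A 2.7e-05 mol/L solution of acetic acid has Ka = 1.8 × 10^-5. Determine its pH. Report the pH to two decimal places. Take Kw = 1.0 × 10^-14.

CH3COOH ⇌ CH3COO- + H+
From the ICE table, Ka = x²/(2.7e-05 − x) = 1.8 × 10^-5.
The 5% rule fails; solving x² + Ka·x − Ka·C₀ = 0 exactly:
x = [−1.8e-05 + √(1.8e-05² + 1.94e-09)]/2 = 1.48 × 10^-5 M
pH = −log[H+] = −log(1.48 × 10^-5) = 4.83

pH = 4.83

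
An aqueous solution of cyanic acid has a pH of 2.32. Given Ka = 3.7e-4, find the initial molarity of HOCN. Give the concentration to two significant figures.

[H+] = 10^(-2.32) = 4.79 × 10^-3 M = x
Ka = x²/(C₀ − x) ⇒ C₀ = x + x²/Ka
C₀ = 4.79 × 10^-3 + (4.79 × 10^-3)²/(3.7 × 10^-4) = 6.68 × 10^-2 M

C₀ = 6.7 × 10^-2 M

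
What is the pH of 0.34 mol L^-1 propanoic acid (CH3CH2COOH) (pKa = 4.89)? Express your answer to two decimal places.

pH = 2.68

CH3CH2COOH ⇌ CH3CH2COO- + H+
Ka = 10^(−4.89) = 1.29 × 10^-5
Ka = [H+]²/(0.34 − [H+]) = 1.29 × 10^-5
Since Ka ≪ C₀, [H+] ≈ √(Ka·C₀) = 2.09 × 10^-3 M.
Check: 0.62% ionized — well under 5%, approximation valid.
pH = −log[H+] = −log(2.09 × 10^-3) = 2.68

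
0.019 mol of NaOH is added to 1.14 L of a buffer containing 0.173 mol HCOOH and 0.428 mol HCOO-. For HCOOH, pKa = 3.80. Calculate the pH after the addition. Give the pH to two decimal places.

OH- converts HCOOH to HCOO-: HCOOH → 0.154 mol, HCOO- → 0.447 mol.
Henderson–Hasselbalch with mole ratio 0.447/0.154: pH = 3.80 + (+0.463)

pH = 4.26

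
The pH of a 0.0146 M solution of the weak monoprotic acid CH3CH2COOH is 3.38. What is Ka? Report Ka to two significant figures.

[H+] = 10^(-3.38) = 4.17 × 10^-4 M
At equilibrium [HA] = 0.0146 − 4.17 × 10^-4 = 1.42 × 10^-2 M
Ka = [H+][A-]/[HA] = (4.17 × 10^-4)² / 1.42 × 10^-2 = 1.2 × 10^-5

Ka = 1.2 × 10^-5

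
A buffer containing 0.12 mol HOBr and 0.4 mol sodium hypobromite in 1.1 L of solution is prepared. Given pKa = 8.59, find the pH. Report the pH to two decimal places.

pH = pKa + log([A⁻]/[HA]) = 8.59 + log(0.4/0.12)
pH = 8.59 + (+0.523) = 9.11

pH = 9.11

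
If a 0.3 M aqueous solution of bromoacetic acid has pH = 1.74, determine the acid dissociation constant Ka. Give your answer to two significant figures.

Ka = 1.2 × 10^-3

[H+] = 10^(-1.74) = 1.82 × 10^-2 M
At equilibrium [HA] = 0.3 − 1.82 × 10^-2 = 2.82 × 10^-1 M
Ka = [H+][A-]/[HA] = (1.82 × 10^-2)² / 2.82 × 10^-1 = 1.2 × 10^-3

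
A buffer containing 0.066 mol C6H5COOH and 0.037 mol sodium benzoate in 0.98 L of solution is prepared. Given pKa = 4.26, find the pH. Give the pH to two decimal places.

pH = 4.01

Henderson–Hasselbalch: pH = pKa + log([C6H5COO-]/[C6H5COOH]) = 4.26 + log(0.037/0.066)
pH = 4.26 + (-0.251) = 4.01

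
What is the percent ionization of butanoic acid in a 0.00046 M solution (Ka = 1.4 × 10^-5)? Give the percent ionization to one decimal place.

CH3(CH2)2COOH ⇌ CH3(CH2)2COO- + H+; let x = [H+] at equilibrium.
Solve x² + 1.4e-05x − 6.44e-09 = 0 → x = 7.36 × 10^-5 M
% ionization = x/C₀ × 100% = 7.36 × 10^-5/0.00046 × 100% = 16.0%

16.0%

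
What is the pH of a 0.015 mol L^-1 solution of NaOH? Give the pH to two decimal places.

pH = 12.18

NaOH is a strong base; [OH-] = 0.015 M.
pOH = -log(0.015) = 1.82
pH = 14.00 - 1.82 = 12.18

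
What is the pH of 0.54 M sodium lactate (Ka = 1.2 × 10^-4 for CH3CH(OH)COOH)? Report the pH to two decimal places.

CH3CH(OH)COO- is the conjugate base of the weak acid CH3CH(OH)COOH.
Kb = Kw/Ka = 1.0×10^-14 / 1.2 × 10^-4 = 8.33 × 10^-11
From the ICE table, Kb = [OH-]²/(0.54 − [OH-]) = 8.33 × 10^-11.
Assume [OH-] ≪ 0.54: [OH-] ≈ √(8.33 × 10^-11 × 0.54) = 6.71 × 10^-6 M
([OH-]/C₀ = 0.0012% < 5%, so the approximation holds.)
pOH = 5.17, so pH = 14.00 − pOH = 8.83

pH = 8.83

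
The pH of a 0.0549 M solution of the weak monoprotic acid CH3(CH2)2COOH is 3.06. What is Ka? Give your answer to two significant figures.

Ka = 1.4 × 10^-5

[H+] = 10^(-3.06) = 8.71 × 10^-4 M
At equilibrium [HA] = 0.0549 − 8.71 × 10^-4 = 5.40 × 10^-2 M
Ka = [H+][A-]/[HA] = (8.71 × 10^-4)² / 5.40 × 10^-2 = 1.4 × 10^-5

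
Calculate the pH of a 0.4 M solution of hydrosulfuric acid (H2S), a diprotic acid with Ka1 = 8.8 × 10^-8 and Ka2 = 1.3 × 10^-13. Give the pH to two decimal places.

Ka1 ≫ Ka2, so treat the first dissociation as the only significant source of H+.
Ka1 = x²/(0.4 − x) = 8.8 × 10^-8
x ≈ √(8.8 × 10^-8 × 0.4) = 1.88 × 10^-4 M
pH = −log(1.88 × 10^-4) = 3.73

pH = 3.73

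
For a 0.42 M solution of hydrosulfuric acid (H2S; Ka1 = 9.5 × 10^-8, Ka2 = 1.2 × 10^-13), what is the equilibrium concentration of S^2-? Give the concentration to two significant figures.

1.2 × 10^-13 M

First ionization gives [H+] ≈ [HS-] = 2.00 × 10^-4 M.
Second step: Ka2 = [H+][S^2-]/[HS-] ≈ [S^2-] (since [H+] ≈ [HS-]).
So [S^2-] ≈ Ka2.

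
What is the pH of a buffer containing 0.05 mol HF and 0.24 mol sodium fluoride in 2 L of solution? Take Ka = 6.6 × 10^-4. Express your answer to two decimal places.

pKa = −log(6.6 × 10^-4) = 3.180
Henderson–Hasselbalch: pH = pKa + log([F-]/[HF]) = 3.180 + log(0.24/0.05)
pH = 3.180 + (+0.681) = 3.86

pH = 3.86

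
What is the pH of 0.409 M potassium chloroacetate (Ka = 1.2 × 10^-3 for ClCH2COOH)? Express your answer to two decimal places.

pH = 8.27

ClCH2COO- is the conjugate base of the weak acid ClCH2COOH.
Kb = Kw/Ka = 1.0×10^-14 / 1.2 × 10^-3 = 8.33 × 10^-12
Kb = x²/(0.409 − x) = 8.33 × 10^-12
Neglecting x in the denominator: x = √(8.33 × 10^-12 × 0.409) = 1.85 × 10^-6 M
Check: 0.00045% ionized — well under 5%, approximation valid.
pOH = −log(1.85 × 10^-6) = 5.73; pH = 14.00 − 5.73 = 8.27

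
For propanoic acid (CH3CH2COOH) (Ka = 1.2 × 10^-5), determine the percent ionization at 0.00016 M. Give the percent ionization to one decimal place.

23.9%

CH3CH2COOH ⇌ CH3CH2COO- + H+; let x = [H+] at equilibrium.
Ka = x²/(C₀ − x); solving the quadratic gives x = 3.82 × 10^-5 M.
Fraction ionized = 3.82 × 10^-5 / 0.00016 = 0.2387 → 23.9%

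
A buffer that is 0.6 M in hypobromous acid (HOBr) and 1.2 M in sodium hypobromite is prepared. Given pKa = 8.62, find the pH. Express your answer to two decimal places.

pH = 8.92

Henderson–Hasselbalch: pH = pKa + log([OBr-]/[HOBr]) = 8.62 + log(1.2/0.6)
pH = 8.62 + (+0.301) = 8.92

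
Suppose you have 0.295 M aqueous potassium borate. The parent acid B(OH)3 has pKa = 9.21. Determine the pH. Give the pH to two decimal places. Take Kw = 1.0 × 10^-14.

pH = 11.34

B(OH)4- is the conjugate base of the weak acid B(OH)3.
Ka = 10^(−9.21) = 6.17 × 10^-10
Kb = Kw/Ka = 1.0×10^-14 / 6.17 × 10^-10 = 1.62 × 10^-5
Kb = [OH-]²/(0.295 − [OH-]) = 1.62 × 10^-5
Neglecting [OH-] in the denominator: [OH-] = √(1.62 × 10^-5 × 0.295) = 2.19 × 10^-3 M
([OH-]/C₀ = 0.74% < 5%, so the approximation holds.)
pOH = −log(2.19 × 10^-3) = 2.66; pH = 14.00 − 2.66 = 11.34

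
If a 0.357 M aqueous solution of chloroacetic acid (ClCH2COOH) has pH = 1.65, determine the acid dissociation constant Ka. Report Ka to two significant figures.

[H+] = 10^(-1.65) = 2.24 × 10^-2 M
At equilibrium [HA] = 0.357 − 2.24 × 10^-2 = 3.35 × 10^-1 M
Ka = [H+][A-]/[HA] = (2.24 × 10^-2)² / 3.35 × 10^-1 = 1.5 × 10^-3

Ka = 1.5 × 10^-3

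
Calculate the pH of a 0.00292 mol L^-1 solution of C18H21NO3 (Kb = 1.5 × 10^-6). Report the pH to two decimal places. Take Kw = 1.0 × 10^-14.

pH = 9.82

C18H21NO3 + H2O ⇌ C18H22NO3+ + OH-
Let x = [OH-] at equilibrium. Kb = x²/(0.00292 − x).
Since Kb ≪ C₀, x ≈ √(Kb·C₀) = 6.62 × 10^-5 M.
(x/C₀ = 2.3% < 5%, so the approximation holds.)
pOH = 4.18, so pH = 14.00 − pOH = 9.82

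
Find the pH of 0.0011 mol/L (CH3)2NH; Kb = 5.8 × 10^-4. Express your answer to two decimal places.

(CH3)2NH + H2O ⇌ (CH3)2NH2+ + OH-
Kb = [OH-]²/(0.0011 − [OH-]) = 5.8 × 10^-4
[OH-] is not negligible relative to C₀; solve [OH-]² + 0.00058·[OH-] − 6.38e-07 = 0.
[OH-] = [−0.00058 + √(0.00058² + 2.55e-06)]/2 = 5.60 × 10^-4 M
pOH = 3.25, so pH = 14.00 − pOH = 10.75

pH = 10.75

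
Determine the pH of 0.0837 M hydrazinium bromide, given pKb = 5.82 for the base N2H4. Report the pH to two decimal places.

N2H5+ is the conjugate acid of the weak base N2H4.
Kb = 10^(−5.82) = 1.51 × 10^-6
Ka = Kw/Kb = 1.0×10^-14 / 1.51 × 10^-6 = 6.62 × 10^-9
Ka = x²/(0.0837 − x) = 6.62 × 10^-9
Neglecting x in the denominator: x = √(6.62 × 10^-9 × 0.0837) = 2.35 × 10^-5 M
pH = −log[H+] = −log(2.35 × 10^-5) = 4.63

pH = 4.63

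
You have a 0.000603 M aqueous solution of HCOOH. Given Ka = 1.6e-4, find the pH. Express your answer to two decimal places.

HCOOH ⇌ HCOO- + H+
From the ICE table, Ka = x²/(0.000603 − x) = 1.6 × 10^-4.
x is not negligible relative to C₀; solve x² + 0.00016·x − 9.65e-08 = 0.
x = [−0.00016 + √(0.00016² + 3.86e-07)]/2 = 2.41 × 10^-4 M
pH = −log[H+] = −log(2.41 × 10^-4) = 3.62

pH = 3.62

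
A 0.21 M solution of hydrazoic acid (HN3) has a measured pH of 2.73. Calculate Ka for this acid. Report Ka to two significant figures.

Ka = 1.7 × 10^-5

[H+] = 10^(-2.73) = 1.86 × 10^-3 M
At equilibrium [HA] = 0.21 − 1.86 × 10^-3 = 2.08 × 10^-1 M
Ka = [H+][A-]/[HA] = (1.86 × 10^-3)² / 2.08 × 10^-1 = 1.7 × 10^-5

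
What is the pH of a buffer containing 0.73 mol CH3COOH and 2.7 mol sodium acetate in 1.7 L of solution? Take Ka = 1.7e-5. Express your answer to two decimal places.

pH = 5.34

pKa = −log(1.7 × 10^-5) = 4.770
Using pH = pKa + log([base]/[acid]) with [base]/[acid] = 2.7/0.73:
pH = 4.770 + (+0.568) = 5.34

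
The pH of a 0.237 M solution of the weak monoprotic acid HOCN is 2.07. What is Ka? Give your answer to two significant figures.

[H+] = 10^(-2.07) = 8.51 × 10^-3 M
At equilibrium [HA] = 0.237 − 8.51 × 10^-3 = 2.28 × 10^-1 M
Ka = [H+][A-]/[HA] = (8.51 × 10^-3)² / 2.28 × 10^-1 = 3.2 × 10^-4

Ka = 3.2 × 10^-4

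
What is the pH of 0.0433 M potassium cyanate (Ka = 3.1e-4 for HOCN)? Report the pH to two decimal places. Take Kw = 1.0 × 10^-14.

OCN- is the conjugate base of the weak acid HOCN.
Kb = Kw/Ka = 1.0×10^-14 / 3.1 × 10^-4 = 3.23 × 10^-11
From the ICE table, Kb = [OH-]²/(0.0433 − [OH-]) = 3.23 × 10^-11.
Since Kb ≪ C₀, [OH-] ≈ √(Kb·C₀) = 1.18 × 10^-6 M.
([OH-]/C₀ = 0.0027% < 5%, so the approximation holds.)
pOH = −log(1.18 × 10^-6) = 5.93; pH = 14.00 − 5.93 = 8.07

pH = 8.07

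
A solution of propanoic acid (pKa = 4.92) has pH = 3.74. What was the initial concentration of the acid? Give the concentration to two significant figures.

[H+] = 10^(-3.74) = 1.82 × 10^-4 M = x
Ka = 10^(−4.92) = 1.20 × 10^-5
Ka = x²/(C₀ − x) ⇒ C₀ = x + x²/Ka
C₀ = 1.82 × 10^-4 + (1.82 × 10^-4)²/(1.20 × 10^-5) = 2.94 × 10^-3 M

C₀ = 2.9 × 10^-3 M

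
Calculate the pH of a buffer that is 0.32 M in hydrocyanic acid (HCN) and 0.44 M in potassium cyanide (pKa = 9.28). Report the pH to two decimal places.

Henderson–Hasselbalch: pH = pKa + log([CN-]/[HCN]) = 9.28 + log(0.44/0.32)
pH = 9.28 + (+0.138) = 9.42

pH = 9.42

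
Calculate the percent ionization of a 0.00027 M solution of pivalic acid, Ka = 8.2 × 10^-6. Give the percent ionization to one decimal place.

16.0%

(CH3)3CCOOH ⇌ (CH3)3CCOO- + H+; let x = [H+] at equilibrium.
Ka = x²/(C₀ − x); solving the quadratic gives x = 4.31 × 10^-5 M.
Fraction ionized = 4.31 × 10^-5 / 0.00027 = 0.1596 → 16.0%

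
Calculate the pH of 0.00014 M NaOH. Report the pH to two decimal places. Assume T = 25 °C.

NaOH is a strong base; [OH-] = 0.00014 M.
pOH = -log(0.00014) = 3.85
pH = 14.00 - 3.85 = 10.15

pH = 10.15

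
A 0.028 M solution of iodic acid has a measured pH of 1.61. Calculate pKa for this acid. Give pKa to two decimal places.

[H+] = 10^(-1.61) = 2.45 × 10^-2 M
At equilibrium [HA] = 0.028 − 2.45 × 10^-2 = 3.50 × 10^-3 M
Ka = [H+][A-]/[HA] = (2.45 × 10^-2)² / 3.50 × 10^-3 = 1.72 × 10^-1
pKa = -log(1.72 × 10^-1) = 0.76

pKa = 0.76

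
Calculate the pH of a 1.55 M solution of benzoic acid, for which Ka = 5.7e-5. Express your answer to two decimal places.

pH = 2.03

C6H5COOH ⇌ C6H5COO- + H+
From the ICE table, Ka = x²/(1.55 − x) = 5.7 × 10^-5.
Since Ka ≪ C₀, x ≈ √(Ka·C₀) = 9.40 × 10^-3 M.
(x/C₀ = 0.61% < 5%, so the approximation holds.)
pH = −log[H+] = −log(9.40 × 10^-3) = 2.03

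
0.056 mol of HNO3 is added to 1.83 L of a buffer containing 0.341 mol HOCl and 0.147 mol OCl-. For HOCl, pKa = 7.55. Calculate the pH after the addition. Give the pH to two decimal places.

pH = 6.91

Added H+ converts OCl- to HOCl: HOCl → 0.397 mol, OCl- → 0.091 mol.
Henderson–Hasselbalch with mole ratio 0.091/0.397: pH = 7.55 + (-0.640)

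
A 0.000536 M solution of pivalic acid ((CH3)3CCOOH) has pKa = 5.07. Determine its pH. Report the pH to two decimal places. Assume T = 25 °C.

pH = 4.20

(CH3)3CCOOH ⇌ (CH3)3CCOO- + H+
Ka = 10^(−5.07) = 8.51 × 10^-6
Let x = [H+] at equilibrium. Ka = x²/(0.000536 − x).
Here C₀/Ka ≈ 63, so the small-x approximation fails. Use the quadratic:
x = (−Ka + √(Ka² + 4·Ka·C₀))/2 = 6.34 × 10^-5 M
pH = −log[H+] = −log(6.34 × 10^-5) = 4.20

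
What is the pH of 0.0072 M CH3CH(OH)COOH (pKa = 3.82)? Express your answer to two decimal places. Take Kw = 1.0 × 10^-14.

pH = 3.01

CH3CH(OH)COOH ⇌ CH3CH(OH)COO- + H+
Ka = 10^(−3.82) = 1.51 × 10^-4
From the ICE table, Ka = [H+]²/(0.0072 − [H+]) = 1.51 × 10^-4.
The 5% rule fails; solving [H+]² + Ka·[H+] − Ka·C₀ = 0 exactly:
[H+] = (−Ka + √(Ka² + 4·Ka·C₀))/2 = 9.70 × 10^-4 M
pH = −log(9.70 × 10^-4) = 3.01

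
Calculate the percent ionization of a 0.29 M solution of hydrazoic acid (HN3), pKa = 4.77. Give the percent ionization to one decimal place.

0.8%

HN3 ⇌ N3- + H+; let x = [H+] at equilibrium.
Ka = 10^(−4.77) = 1.70 × 10^-5
x ≈ √(Ka·C₀) = √(1.70 × 10^-5 × 0.29) = 2.22 × 10^-3 M
% ionization = x/C₀ × 100% = 2.22 × 10^-3/0.29 × 100% = 0.8%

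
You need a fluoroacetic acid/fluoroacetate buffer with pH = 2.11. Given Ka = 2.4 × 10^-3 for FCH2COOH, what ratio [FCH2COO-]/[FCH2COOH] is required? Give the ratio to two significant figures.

pKa = -log(2.4 × 10^-3) = 2.620
pH = pKa + log(r) ⇒ log(r) = 2.11 − 2.620 = -0.510
r = [FCH2COO-]/[FCH2COOH] = 10^(-0.510) = 0.309

ratio = 0.31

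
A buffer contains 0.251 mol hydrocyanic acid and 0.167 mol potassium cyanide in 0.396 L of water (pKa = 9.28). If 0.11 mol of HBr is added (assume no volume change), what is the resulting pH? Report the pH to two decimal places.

pH = 8.48

Added H+ converts CN- to HCN: HCN → 0.361 mol, CN- → 0.057 mol.
Henderson–Hasselbalch with mole ratio 0.057/0.361: pH = 9.28 + (-0.802)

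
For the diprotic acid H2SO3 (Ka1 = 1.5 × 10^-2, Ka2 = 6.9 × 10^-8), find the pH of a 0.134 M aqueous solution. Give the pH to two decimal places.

pH = 1.42

Since Ka1 ≫ Ka2, the first ionization dominates [H+].
Ka1 = x²/(0.134 − x) = 1.5 × 10^-2
Solving the quadratic: x = (−Ka1 + √(Ka1² + 4·Ka1·C₀))/2 = 3.80 × 10^-2 M
pH = −log(3.80 × 10^-2) = 1.42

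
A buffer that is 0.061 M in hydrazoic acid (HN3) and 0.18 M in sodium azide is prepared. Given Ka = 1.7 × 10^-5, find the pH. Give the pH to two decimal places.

pKa = −log(1.7 × 10^-5) = 4.770
pH = pKa + log([A⁻]/[HA]) = 4.770 + log(0.18/0.061)
pH = 4.770 + (+0.470) = 5.24

pH = 5.24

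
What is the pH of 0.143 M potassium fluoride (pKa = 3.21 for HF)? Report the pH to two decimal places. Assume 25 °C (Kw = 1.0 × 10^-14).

pH = 8.18

F- is the conjugate base of the weak acid HF.
Ka = 10^(−3.21) = 6.17 × 10^-4
Kb = Kw/Ka = 1.0×10^-14 / 6.17 × 10^-4 = 1.62 × 10^-11
Let x = [OH-] at equilibrium. Kb = x²/(0.143 − x).
Neglecting x in the denominator: x = √(1.62 × 10^-11 × 0.143) = 1.52 × 10^-6 M
pOH = 5.82, so pH = 14.00 − pOH = 8.18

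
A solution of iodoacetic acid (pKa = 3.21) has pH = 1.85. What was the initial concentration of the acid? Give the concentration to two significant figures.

[H+] = 10^(-1.85) = 1.41 × 10^-2 M = x
Ka = 10^(−3.21) = 6.17 × 10^-4
Ka = x²/(C₀ − x) ⇒ C₀ = x + x²/Ka
C₀ = 1.41 × 10^-2 + (1.41 × 10^-2)²/(6.17 × 10^-4) = 3.36 × 10^-1 M

C₀ = 3.4 × 10^-1 M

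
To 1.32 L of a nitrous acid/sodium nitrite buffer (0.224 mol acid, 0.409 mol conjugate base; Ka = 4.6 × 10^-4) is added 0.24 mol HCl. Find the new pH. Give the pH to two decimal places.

pH = 2.90

After neutralization: n(HNO2) = 0.464 mol, n(NO2-) = 0.169 mol.
pKa = −log(4.6 × 10^-4) = 3.337
Henderson–Hasselbalch with mole ratio 0.169/0.464: pH = 3.337 + (-0.439)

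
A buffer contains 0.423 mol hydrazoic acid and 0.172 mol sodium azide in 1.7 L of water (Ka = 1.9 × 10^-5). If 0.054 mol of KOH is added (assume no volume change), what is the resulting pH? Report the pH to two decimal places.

pH = 4.51

OH- converts HN3 to N3-: HN3 → 0.369 mol, N3- → 0.226 mol.
pKa = −log(1.9 × 10^-5) = 4.721
pH = pKa + log(n_N3-/n_HN3) = 4.721 + log(0.226/0.369) = 4.721 + (-0.213)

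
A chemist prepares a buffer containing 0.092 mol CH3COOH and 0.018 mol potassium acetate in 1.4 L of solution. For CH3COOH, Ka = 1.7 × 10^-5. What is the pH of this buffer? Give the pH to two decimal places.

pH = 4.06

pKa = −log(1.7 × 10^-5) = 4.770
Henderson–Hasselbalch: pH = pKa + log([CH3COO-]/[CH3COOH]) = 4.770 + log(0.018/0.092)
pH = 4.770 + (-0.709) = 4.06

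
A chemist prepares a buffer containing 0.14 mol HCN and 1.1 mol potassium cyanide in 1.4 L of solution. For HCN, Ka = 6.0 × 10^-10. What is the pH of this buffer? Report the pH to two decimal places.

pH = 10.12

pKa = −log(6.0 × 10^-10) = 9.222
pH = pKa + log([A⁻]/[HA]) = 9.222 + log(1.1/0.14)
pH = 9.222 + (+0.895) = 10.12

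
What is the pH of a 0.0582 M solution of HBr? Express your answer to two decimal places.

HBr is a strong acid and dissociates completely, so [H+] = 0.0582 M.
pH = -log(0.0582) = 1.24

pH = 1.24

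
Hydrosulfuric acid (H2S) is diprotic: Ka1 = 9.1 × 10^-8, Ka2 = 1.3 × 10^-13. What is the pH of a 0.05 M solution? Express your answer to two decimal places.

pH = 4.17

Since Ka1 ≫ Ka2, the first ionization dominates [H+].
Ka1 = x²/(0.05 − x) = 9.1 × 10^-8
x ≈ √(9.1 × 10^-8 × 0.05) = 6.75 × 10^-5 M
pH = −log(6.75 × 10^-5) = 4.17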